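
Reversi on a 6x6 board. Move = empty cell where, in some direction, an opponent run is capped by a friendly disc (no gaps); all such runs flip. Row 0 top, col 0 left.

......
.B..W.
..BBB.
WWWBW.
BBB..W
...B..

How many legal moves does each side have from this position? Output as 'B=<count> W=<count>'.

Answer: B=6 W=5

Derivation:
-- B to move --
(0,3): no bracket -> illegal
(0,4): flips 1 -> legal
(0,5): flips 1 -> legal
(1,3): no bracket -> illegal
(1,5): no bracket -> illegal
(2,0): flips 2 -> legal
(2,1): flips 1 -> legal
(2,5): no bracket -> illegal
(3,5): flips 1 -> legal
(4,3): no bracket -> illegal
(4,4): flips 1 -> legal
(5,4): no bracket -> illegal
(5,5): no bracket -> illegal
B mobility = 6
-- W to move --
(0,0): no bracket -> illegal
(0,1): no bracket -> illegal
(0,2): no bracket -> illegal
(1,0): no bracket -> illegal
(1,2): flips 2 -> legal
(1,3): flips 1 -> legal
(1,5): no bracket -> illegal
(2,0): no bracket -> illegal
(2,1): no bracket -> illegal
(2,5): no bracket -> illegal
(3,5): no bracket -> illegal
(4,3): no bracket -> illegal
(4,4): no bracket -> illegal
(5,0): flips 2 -> legal
(5,1): flips 1 -> legal
(5,2): flips 2 -> legal
(5,4): no bracket -> illegal
W mobility = 5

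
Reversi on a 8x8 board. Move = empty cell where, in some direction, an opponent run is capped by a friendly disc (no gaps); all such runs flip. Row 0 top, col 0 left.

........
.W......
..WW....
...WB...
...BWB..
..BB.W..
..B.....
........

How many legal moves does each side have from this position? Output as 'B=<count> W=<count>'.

Answer: B=6 W=7

Derivation:
-- B to move --
(0,0): no bracket -> illegal
(0,1): no bracket -> illegal
(0,2): no bracket -> illegal
(1,0): no bracket -> illegal
(1,2): flips 1 -> legal
(1,3): flips 2 -> legal
(1,4): no bracket -> illegal
(2,0): no bracket -> illegal
(2,1): no bracket -> illegal
(2,4): no bracket -> illegal
(3,1): no bracket -> illegal
(3,2): flips 1 -> legal
(3,5): flips 1 -> legal
(4,2): no bracket -> illegal
(4,6): no bracket -> illegal
(5,4): flips 1 -> legal
(5,6): no bracket -> illegal
(6,4): no bracket -> illegal
(6,5): flips 1 -> legal
(6,6): no bracket -> illegal
B mobility = 6
-- W to move --
(2,4): flips 1 -> legal
(2,5): no bracket -> illegal
(3,2): no bracket -> illegal
(3,5): flips 2 -> legal
(3,6): no bracket -> illegal
(4,1): no bracket -> illegal
(4,2): flips 1 -> legal
(4,6): flips 1 -> legal
(5,1): no bracket -> illegal
(5,4): no bracket -> illegal
(5,6): flips 2 -> legal
(6,1): no bracket -> illegal
(6,3): flips 2 -> legal
(6,4): no bracket -> illegal
(7,1): flips 2 -> legal
(7,2): no bracket -> illegal
(7,3): no bracket -> illegal
W mobility = 7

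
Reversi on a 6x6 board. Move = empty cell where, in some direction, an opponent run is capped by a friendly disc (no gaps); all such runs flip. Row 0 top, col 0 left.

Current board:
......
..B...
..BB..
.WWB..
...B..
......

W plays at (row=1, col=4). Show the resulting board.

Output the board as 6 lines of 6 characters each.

Answer: ......
..B.W.
..BW..
.WWB..
...B..
......

Derivation:
Place W at (1,4); scan 8 dirs for brackets.
Dir NW: first cell '.' (not opp) -> no flip
Dir N: first cell '.' (not opp) -> no flip
Dir NE: first cell '.' (not opp) -> no flip
Dir W: first cell '.' (not opp) -> no flip
Dir E: first cell '.' (not opp) -> no flip
Dir SW: opp run (2,3) capped by W -> flip
Dir S: first cell '.' (not opp) -> no flip
Dir SE: first cell '.' (not opp) -> no flip
All flips: (2,3)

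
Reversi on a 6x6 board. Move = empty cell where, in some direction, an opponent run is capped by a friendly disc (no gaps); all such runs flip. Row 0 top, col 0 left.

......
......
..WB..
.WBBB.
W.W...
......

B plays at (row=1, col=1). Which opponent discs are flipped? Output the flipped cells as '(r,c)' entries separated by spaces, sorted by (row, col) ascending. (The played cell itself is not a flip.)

Dir NW: first cell '.' (not opp) -> no flip
Dir N: first cell '.' (not opp) -> no flip
Dir NE: first cell '.' (not opp) -> no flip
Dir W: first cell '.' (not opp) -> no flip
Dir E: first cell '.' (not opp) -> no flip
Dir SW: first cell '.' (not opp) -> no flip
Dir S: first cell '.' (not opp) -> no flip
Dir SE: opp run (2,2) capped by B -> flip

Answer: (2,2)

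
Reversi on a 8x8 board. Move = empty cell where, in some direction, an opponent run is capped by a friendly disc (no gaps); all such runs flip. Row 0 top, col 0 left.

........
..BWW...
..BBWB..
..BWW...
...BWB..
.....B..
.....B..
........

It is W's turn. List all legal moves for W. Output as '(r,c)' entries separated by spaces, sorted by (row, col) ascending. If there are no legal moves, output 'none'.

(0,1): flips 2 -> legal
(0,2): no bracket -> illegal
(0,3): no bracket -> illegal
(1,1): flips 2 -> legal
(1,5): no bracket -> illegal
(1,6): flips 1 -> legal
(2,1): flips 2 -> legal
(2,6): flips 1 -> legal
(3,1): flips 2 -> legal
(3,5): no bracket -> illegal
(3,6): flips 1 -> legal
(4,1): flips 2 -> legal
(4,2): flips 1 -> legal
(4,6): flips 1 -> legal
(5,2): flips 1 -> legal
(5,3): flips 1 -> legal
(5,4): no bracket -> illegal
(5,6): flips 1 -> legal
(6,4): no bracket -> illegal
(6,6): flips 1 -> legal
(7,4): no bracket -> illegal
(7,5): no bracket -> illegal
(7,6): no bracket -> illegal

Answer: (0,1) (1,1) (1,6) (2,1) (2,6) (3,1) (3,6) (4,1) (4,2) (4,6) (5,2) (5,3) (5,6) (6,6)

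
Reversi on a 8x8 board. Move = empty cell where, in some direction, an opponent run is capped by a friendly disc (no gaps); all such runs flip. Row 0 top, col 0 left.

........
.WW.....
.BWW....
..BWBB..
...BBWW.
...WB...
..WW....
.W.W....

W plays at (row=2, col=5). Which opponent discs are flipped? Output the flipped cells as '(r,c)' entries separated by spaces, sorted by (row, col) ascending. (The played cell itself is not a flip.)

Answer: (3,5)

Derivation:
Dir NW: first cell '.' (not opp) -> no flip
Dir N: first cell '.' (not opp) -> no flip
Dir NE: first cell '.' (not opp) -> no flip
Dir W: first cell '.' (not opp) -> no flip
Dir E: first cell '.' (not opp) -> no flip
Dir SW: opp run (3,4) (4,3), next='.' -> no flip
Dir S: opp run (3,5) capped by W -> flip
Dir SE: first cell '.' (not opp) -> no flip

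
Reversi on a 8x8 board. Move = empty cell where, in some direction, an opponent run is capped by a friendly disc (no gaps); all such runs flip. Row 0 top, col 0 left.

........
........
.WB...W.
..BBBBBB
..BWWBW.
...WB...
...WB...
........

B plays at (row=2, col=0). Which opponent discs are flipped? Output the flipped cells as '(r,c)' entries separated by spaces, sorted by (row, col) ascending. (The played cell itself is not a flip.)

Dir NW: edge -> no flip
Dir N: first cell '.' (not opp) -> no flip
Dir NE: first cell '.' (not opp) -> no flip
Dir W: edge -> no flip
Dir E: opp run (2,1) capped by B -> flip
Dir SW: edge -> no flip
Dir S: first cell '.' (not opp) -> no flip
Dir SE: first cell '.' (not opp) -> no flip

Answer: (2,1)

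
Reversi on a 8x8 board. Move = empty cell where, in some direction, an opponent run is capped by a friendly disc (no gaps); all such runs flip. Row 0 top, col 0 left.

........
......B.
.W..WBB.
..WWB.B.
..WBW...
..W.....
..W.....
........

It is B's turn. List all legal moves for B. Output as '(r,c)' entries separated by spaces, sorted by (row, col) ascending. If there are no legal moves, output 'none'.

(1,0): flips 2 -> legal
(1,1): no bracket -> illegal
(1,2): no bracket -> illegal
(1,3): no bracket -> illegal
(1,4): flips 1 -> legal
(1,5): no bracket -> illegal
(2,0): no bracket -> illegal
(2,2): no bracket -> illegal
(2,3): flips 2 -> legal
(3,0): no bracket -> illegal
(3,1): flips 2 -> legal
(3,5): no bracket -> illegal
(4,1): flips 1 -> legal
(4,5): flips 1 -> legal
(5,1): no bracket -> illegal
(5,3): no bracket -> illegal
(5,4): flips 1 -> legal
(5,5): no bracket -> illegal
(6,1): flips 1 -> legal
(6,3): no bracket -> illegal
(7,1): no bracket -> illegal
(7,2): no bracket -> illegal
(7,3): no bracket -> illegal

Answer: (1,0) (1,4) (2,3) (3,1) (4,1) (4,5) (5,4) (6,1)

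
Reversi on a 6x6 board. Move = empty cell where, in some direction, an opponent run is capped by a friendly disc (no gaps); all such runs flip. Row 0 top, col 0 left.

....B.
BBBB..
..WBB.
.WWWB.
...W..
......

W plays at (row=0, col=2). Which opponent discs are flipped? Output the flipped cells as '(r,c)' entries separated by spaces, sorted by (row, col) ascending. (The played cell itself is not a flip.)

Answer: (1,2)

Derivation:
Dir NW: edge -> no flip
Dir N: edge -> no flip
Dir NE: edge -> no flip
Dir W: first cell '.' (not opp) -> no flip
Dir E: first cell '.' (not opp) -> no flip
Dir SW: opp run (1,1), next='.' -> no flip
Dir S: opp run (1,2) capped by W -> flip
Dir SE: opp run (1,3) (2,4), next='.' -> no flip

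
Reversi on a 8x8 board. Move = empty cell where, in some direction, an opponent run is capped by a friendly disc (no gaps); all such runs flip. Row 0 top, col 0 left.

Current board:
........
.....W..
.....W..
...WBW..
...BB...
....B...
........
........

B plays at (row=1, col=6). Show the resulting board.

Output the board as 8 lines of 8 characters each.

Place B at (1,6); scan 8 dirs for brackets.
Dir NW: first cell '.' (not opp) -> no flip
Dir N: first cell '.' (not opp) -> no flip
Dir NE: first cell '.' (not opp) -> no flip
Dir W: opp run (1,5), next='.' -> no flip
Dir E: first cell '.' (not opp) -> no flip
Dir SW: opp run (2,5) capped by B -> flip
Dir S: first cell '.' (not opp) -> no flip
Dir SE: first cell '.' (not opp) -> no flip
All flips: (2,5)

Answer: ........
.....WB.
.....B..
...WBW..
...BB...
....B...
........
........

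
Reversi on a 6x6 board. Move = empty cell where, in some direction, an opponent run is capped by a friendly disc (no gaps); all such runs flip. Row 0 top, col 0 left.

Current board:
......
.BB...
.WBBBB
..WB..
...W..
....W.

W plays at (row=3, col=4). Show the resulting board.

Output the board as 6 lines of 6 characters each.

Answer: ......
.BB...
.WBBBB
..WWW.
...W..
....W.

Derivation:
Place W at (3,4); scan 8 dirs for brackets.
Dir NW: opp run (2,3) (1,2), next='.' -> no flip
Dir N: opp run (2,4), next='.' -> no flip
Dir NE: opp run (2,5), next=edge -> no flip
Dir W: opp run (3,3) capped by W -> flip
Dir E: first cell '.' (not opp) -> no flip
Dir SW: first cell 'W' (not opp) -> no flip
Dir S: first cell '.' (not opp) -> no flip
Dir SE: first cell '.' (not opp) -> no flip
All flips: (3,3)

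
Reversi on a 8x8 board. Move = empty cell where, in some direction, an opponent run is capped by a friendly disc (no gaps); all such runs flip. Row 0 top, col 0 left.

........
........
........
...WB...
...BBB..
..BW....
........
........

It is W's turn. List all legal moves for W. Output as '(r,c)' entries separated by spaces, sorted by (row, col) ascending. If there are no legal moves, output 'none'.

Answer: (3,5) (5,1) (5,5)

Derivation:
(2,3): no bracket -> illegal
(2,4): no bracket -> illegal
(2,5): no bracket -> illegal
(3,2): no bracket -> illegal
(3,5): flips 2 -> legal
(3,6): no bracket -> illegal
(4,1): no bracket -> illegal
(4,2): no bracket -> illegal
(4,6): no bracket -> illegal
(5,1): flips 1 -> legal
(5,4): no bracket -> illegal
(5,5): flips 1 -> legal
(5,6): no bracket -> illegal
(6,1): no bracket -> illegal
(6,2): no bracket -> illegal
(6,3): no bracket -> illegal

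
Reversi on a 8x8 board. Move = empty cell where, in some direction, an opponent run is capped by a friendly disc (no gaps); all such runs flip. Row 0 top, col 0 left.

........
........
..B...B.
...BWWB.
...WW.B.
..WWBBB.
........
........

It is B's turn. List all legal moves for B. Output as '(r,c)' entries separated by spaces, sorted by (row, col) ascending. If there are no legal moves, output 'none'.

(2,3): no bracket -> illegal
(2,4): flips 3 -> legal
(2,5): no bracket -> illegal
(3,2): flips 1 -> legal
(4,1): no bracket -> illegal
(4,2): no bracket -> illegal
(4,5): no bracket -> illegal
(5,1): flips 2 -> legal
(6,1): no bracket -> illegal
(6,2): flips 3 -> legal
(6,3): flips 2 -> legal
(6,4): no bracket -> illegal

Answer: (2,4) (3,2) (5,1) (6,2) (6,3)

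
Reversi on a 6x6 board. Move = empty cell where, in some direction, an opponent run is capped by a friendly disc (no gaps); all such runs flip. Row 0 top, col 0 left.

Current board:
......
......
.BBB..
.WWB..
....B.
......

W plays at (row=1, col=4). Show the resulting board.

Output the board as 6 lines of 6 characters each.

Answer: ......
....W.
.BBW..
.WWB..
....B.
......

Derivation:
Place W at (1,4); scan 8 dirs for brackets.
Dir NW: first cell '.' (not opp) -> no flip
Dir N: first cell '.' (not opp) -> no flip
Dir NE: first cell '.' (not opp) -> no flip
Dir W: first cell '.' (not opp) -> no flip
Dir E: first cell '.' (not opp) -> no flip
Dir SW: opp run (2,3) capped by W -> flip
Dir S: first cell '.' (not opp) -> no flip
Dir SE: first cell '.' (not opp) -> no flip
All flips: (2,3)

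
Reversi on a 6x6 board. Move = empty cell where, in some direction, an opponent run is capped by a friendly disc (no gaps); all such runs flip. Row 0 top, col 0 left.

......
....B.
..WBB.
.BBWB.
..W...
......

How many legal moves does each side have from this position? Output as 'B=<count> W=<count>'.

Answer: B=7 W=7

Derivation:
-- B to move --
(1,1): no bracket -> illegal
(1,2): flips 1 -> legal
(1,3): flips 1 -> legal
(2,1): flips 1 -> legal
(4,1): no bracket -> illegal
(4,3): flips 1 -> legal
(4,4): no bracket -> illegal
(5,1): flips 2 -> legal
(5,2): flips 1 -> legal
(5,3): flips 1 -> legal
B mobility = 7
-- W to move --
(0,3): no bracket -> illegal
(0,4): no bracket -> illegal
(0,5): no bracket -> illegal
(1,2): no bracket -> illegal
(1,3): flips 1 -> legal
(1,5): flips 1 -> legal
(2,0): flips 1 -> legal
(2,1): no bracket -> illegal
(2,5): flips 2 -> legal
(3,0): flips 2 -> legal
(3,5): flips 1 -> legal
(4,0): flips 1 -> legal
(4,1): no bracket -> illegal
(4,3): no bracket -> illegal
(4,4): no bracket -> illegal
(4,5): no bracket -> illegal
W mobility = 7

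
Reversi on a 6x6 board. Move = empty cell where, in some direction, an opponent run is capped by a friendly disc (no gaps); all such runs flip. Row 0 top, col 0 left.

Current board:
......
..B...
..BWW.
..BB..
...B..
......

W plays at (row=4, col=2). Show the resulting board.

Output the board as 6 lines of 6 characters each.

Answer: ......
..B...
..BWW.
..BW..
..WB..
......

Derivation:
Place W at (4,2); scan 8 dirs for brackets.
Dir NW: first cell '.' (not opp) -> no flip
Dir N: opp run (3,2) (2,2) (1,2), next='.' -> no flip
Dir NE: opp run (3,3) capped by W -> flip
Dir W: first cell '.' (not opp) -> no flip
Dir E: opp run (4,3), next='.' -> no flip
Dir SW: first cell '.' (not opp) -> no flip
Dir S: first cell '.' (not opp) -> no flip
Dir SE: first cell '.' (not opp) -> no flip
All flips: (3,3)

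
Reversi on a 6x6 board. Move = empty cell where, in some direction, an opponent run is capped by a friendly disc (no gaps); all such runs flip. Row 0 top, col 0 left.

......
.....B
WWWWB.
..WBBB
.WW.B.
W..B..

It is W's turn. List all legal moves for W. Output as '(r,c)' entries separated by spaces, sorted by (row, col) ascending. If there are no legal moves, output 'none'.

(0,4): no bracket -> illegal
(0,5): no bracket -> illegal
(1,3): no bracket -> illegal
(1,4): no bracket -> illegal
(2,5): flips 1 -> legal
(4,3): flips 1 -> legal
(4,5): flips 1 -> legal
(5,2): no bracket -> illegal
(5,4): no bracket -> illegal
(5,5): flips 2 -> legal

Answer: (2,5) (4,3) (4,5) (5,5)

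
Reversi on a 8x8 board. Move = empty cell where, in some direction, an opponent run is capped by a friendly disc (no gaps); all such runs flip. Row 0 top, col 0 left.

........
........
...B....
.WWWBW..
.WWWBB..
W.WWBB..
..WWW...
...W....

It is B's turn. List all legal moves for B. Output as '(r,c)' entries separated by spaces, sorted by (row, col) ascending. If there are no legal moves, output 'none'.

Answer: (2,1) (2,2) (2,5) (2,6) (3,0) (3,6) (4,0) (5,1) (6,1) (7,1) (7,2) (7,4)

Derivation:
(2,0): no bracket -> illegal
(2,1): flips 2 -> legal
(2,2): flips 1 -> legal
(2,4): no bracket -> illegal
(2,5): flips 1 -> legal
(2,6): flips 1 -> legal
(3,0): flips 3 -> legal
(3,6): flips 1 -> legal
(4,0): flips 3 -> legal
(4,6): no bracket -> illegal
(5,1): flips 2 -> legal
(6,0): no bracket -> illegal
(6,1): flips 2 -> legal
(6,5): no bracket -> illegal
(7,1): flips 2 -> legal
(7,2): flips 1 -> legal
(7,4): flips 1 -> legal
(7,5): no bracket -> illegal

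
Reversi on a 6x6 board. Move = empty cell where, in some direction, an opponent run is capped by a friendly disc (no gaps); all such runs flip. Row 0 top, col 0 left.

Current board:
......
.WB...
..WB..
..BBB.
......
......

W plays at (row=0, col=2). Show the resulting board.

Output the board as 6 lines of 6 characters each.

Place W at (0,2); scan 8 dirs for brackets.
Dir NW: edge -> no flip
Dir N: edge -> no flip
Dir NE: edge -> no flip
Dir W: first cell '.' (not opp) -> no flip
Dir E: first cell '.' (not opp) -> no flip
Dir SW: first cell 'W' (not opp) -> no flip
Dir S: opp run (1,2) capped by W -> flip
Dir SE: first cell '.' (not opp) -> no flip
All flips: (1,2)

Answer: ..W...
.WW...
..WB..
..BBB.
......
......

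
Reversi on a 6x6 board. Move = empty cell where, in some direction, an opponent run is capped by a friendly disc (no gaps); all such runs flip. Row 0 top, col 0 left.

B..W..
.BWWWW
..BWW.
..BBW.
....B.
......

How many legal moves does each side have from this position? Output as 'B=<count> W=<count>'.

Answer: B=5 W=7

Derivation:
-- B to move --
(0,1): no bracket -> illegal
(0,2): flips 1 -> legal
(0,4): flips 4 -> legal
(0,5): flips 2 -> legal
(2,1): no bracket -> illegal
(2,5): flips 2 -> legal
(3,5): flips 1 -> legal
(4,3): no bracket -> illegal
(4,5): no bracket -> illegal
B mobility = 5
-- W to move --
(0,1): no bracket -> illegal
(0,2): no bracket -> illegal
(1,0): flips 1 -> legal
(2,0): no bracket -> illegal
(2,1): flips 1 -> legal
(3,1): flips 3 -> legal
(3,5): no bracket -> illegal
(4,1): flips 1 -> legal
(4,2): flips 3 -> legal
(4,3): flips 1 -> legal
(4,5): no bracket -> illegal
(5,3): no bracket -> illegal
(5,4): flips 1 -> legal
(5,5): no bracket -> illegal
W mobility = 7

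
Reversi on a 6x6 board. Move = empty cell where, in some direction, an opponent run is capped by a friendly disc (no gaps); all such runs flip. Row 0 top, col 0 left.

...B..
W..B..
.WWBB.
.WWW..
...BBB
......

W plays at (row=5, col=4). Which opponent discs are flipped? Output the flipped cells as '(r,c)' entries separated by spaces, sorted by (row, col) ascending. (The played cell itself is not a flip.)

Answer: (4,3)

Derivation:
Dir NW: opp run (4,3) capped by W -> flip
Dir N: opp run (4,4), next='.' -> no flip
Dir NE: opp run (4,5), next=edge -> no flip
Dir W: first cell '.' (not opp) -> no flip
Dir E: first cell '.' (not opp) -> no flip
Dir SW: edge -> no flip
Dir S: edge -> no flip
Dir SE: edge -> no flip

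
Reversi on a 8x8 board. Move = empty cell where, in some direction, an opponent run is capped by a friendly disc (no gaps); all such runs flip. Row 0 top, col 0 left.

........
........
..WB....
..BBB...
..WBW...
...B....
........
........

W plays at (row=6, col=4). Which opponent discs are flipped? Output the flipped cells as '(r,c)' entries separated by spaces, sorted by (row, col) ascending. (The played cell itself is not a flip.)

Answer: (5,3)

Derivation:
Dir NW: opp run (5,3) capped by W -> flip
Dir N: first cell '.' (not opp) -> no flip
Dir NE: first cell '.' (not opp) -> no flip
Dir W: first cell '.' (not opp) -> no flip
Dir E: first cell '.' (not opp) -> no flip
Dir SW: first cell '.' (not opp) -> no flip
Dir S: first cell '.' (not opp) -> no flip
Dir SE: first cell '.' (not opp) -> no flip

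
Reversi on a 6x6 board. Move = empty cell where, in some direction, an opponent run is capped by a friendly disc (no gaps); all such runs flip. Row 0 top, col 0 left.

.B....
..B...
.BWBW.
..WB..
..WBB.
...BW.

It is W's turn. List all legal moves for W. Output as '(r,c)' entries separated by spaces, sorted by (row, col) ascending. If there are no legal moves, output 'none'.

Answer: (0,2) (1,0) (1,4) (2,0) (3,4) (4,5) (5,2) (5,5)

Derivation:
(0,0): no bracket -> illegal
(0,2): flips 1 -> legal
(0,3): no bracket -> illegal
(1,0): flips 1 -> legal
(1,1): no bracket -> illegal
(1,3): no bracket -> illegal
(1,4): flips 1 -> legal
(2,0): flips 1 -> legal
(3,0): no bracket -> illegal
(3,1): no bracket -> illegal
(3,4): flips 2 -> legal
(3,5): no bracket -> illegal
(4,5): flips 2 -> legal
(5,2): flips 1 -> legal
(5,5): flips 2 -> legal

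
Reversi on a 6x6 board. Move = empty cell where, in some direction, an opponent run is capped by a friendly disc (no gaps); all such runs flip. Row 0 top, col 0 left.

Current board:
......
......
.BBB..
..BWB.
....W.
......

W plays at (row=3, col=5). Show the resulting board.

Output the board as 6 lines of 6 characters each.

Place W at (3,5); scan 8 dirs for brackets.
Dir NW: first cell '.' (not opp) -> no flip
Dir N: first cell '.' (not opp) -> no flip
Dir NE: edge -> no flip
Dir W: opp run (3,4) capped by W -> flip
Dir E: edge -> no flip
Dir SW: first cell 'W' (not opp) -> no flip
Dir S: first cell '.' (not opp) -> no flip
Dir SE: edge -> no flip
All flips: (3,4)

Answer: ......
......
.BBB..
..BWWW
....W.
......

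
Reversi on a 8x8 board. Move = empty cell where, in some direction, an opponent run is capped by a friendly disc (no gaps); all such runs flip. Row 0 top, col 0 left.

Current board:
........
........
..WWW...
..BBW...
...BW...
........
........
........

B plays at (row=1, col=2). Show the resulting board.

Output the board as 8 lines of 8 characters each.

Place B at (1,2); scan 8 dirs for brackets.
Dir NW: first cell '.' (not opp) -> no flip
Dir N: first cell '.' (not opp) -> no flip
Dir NE: first cell '.' (not opp) -> no flip
Dir W: first cell '.' (not opp) -> no flip
Dir E: first cell '.' (not opp) -> no flip
Dir SW: first cell '.' (not opp) -> no flip
Dir S: opp run (2,2) capped by B -> flip
Dir SE: opp run (2,3) (3,4), next='.' -> no flip
All flips: (2,2)

Answer: ........
..B.....
..BWW...
..BBW...
...BW...
........
........
........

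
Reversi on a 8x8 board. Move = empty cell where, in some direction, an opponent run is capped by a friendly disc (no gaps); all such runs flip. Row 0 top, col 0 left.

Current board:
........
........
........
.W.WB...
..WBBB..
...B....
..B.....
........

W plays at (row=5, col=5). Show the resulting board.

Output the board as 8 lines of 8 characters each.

Place W at (5,5); scan 8 dirs for brackets.
Dir NW: opp run (4,4) capped by W -> flip
Dir N: opp run (4,5), next='.' -> no flip
Dir NE: first cell '.' (not opp) -> no flip
Dir W: first cell '.' (not opp) -> no flip
Dir E: first cell '.' (not opp) -> no flip
Dir SW: first cell '.' (not opp) -> no flip
Dir S: first cell '.' (not opp) -> no flip
Dir SE: first cell '.' (not opp) -> no flip
All flips: (4,4)

Answer: ........
........
........
.W.WB...
..WBWB..
...B.W..
..B.....
........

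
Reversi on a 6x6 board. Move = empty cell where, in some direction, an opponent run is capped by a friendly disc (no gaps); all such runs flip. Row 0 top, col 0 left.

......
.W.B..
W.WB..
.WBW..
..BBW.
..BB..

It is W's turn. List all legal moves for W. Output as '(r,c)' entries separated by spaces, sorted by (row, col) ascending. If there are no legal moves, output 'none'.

Answer: (0,3) (0,4) (2,4) (4,1) (5,1)

Derivation:
(0,2): no bracket -> illegal
(0,3): flips 2 -> legal
(0,4): flips 1 -> legal
(1,2): no bracket -> illegal
(1,4): no bracket -> illegal
(2,1): no bracket -> illegal
(2,4): flips 1 -> legal
(3,4): no bracket -> illegal
(4,1): flips 2 -> legal
(5,1): flips 1 -> legal
(5,4): no bracket -> illegal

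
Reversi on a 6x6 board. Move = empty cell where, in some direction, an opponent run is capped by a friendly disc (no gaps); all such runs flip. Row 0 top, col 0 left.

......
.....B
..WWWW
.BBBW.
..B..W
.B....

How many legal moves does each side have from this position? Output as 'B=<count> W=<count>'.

-- B to move --
(1,1): flips 1 -> legal
(1,2): flips 1 -> legal
(1,3): flips 2 -> legal
(1,4): flips 1 -> legal
(2,1): no bracket -> illegal
(3,5): flips 2 -> legal
(4,3): no bracket -> illegal
(4,4): no bracket -> illegal
(5,4): no bracket -> illegal
(5,5): no bracket -> illegal
B mobility = 5
-- W to move --
(0,4): no bracket -> illegal
(0,5): flips 1 -> legal
(1,4): no bracket -> illegal
(2,0): no bracket -> illegal
(2,1): no bracket -> illegal
(3,0): flips 3 -> legal
(4,0): flips 1 -> legal
(4,1): flips 1 -> legal
(4,3): flips 1 -> legal
(4,4): flips 1 -> legal
(5,0): no bracket -> illegal
(5,2): flips 2 -> legal
(5,3): no bracket -> illegal
W mobility = 7

Answer: B=5 W=7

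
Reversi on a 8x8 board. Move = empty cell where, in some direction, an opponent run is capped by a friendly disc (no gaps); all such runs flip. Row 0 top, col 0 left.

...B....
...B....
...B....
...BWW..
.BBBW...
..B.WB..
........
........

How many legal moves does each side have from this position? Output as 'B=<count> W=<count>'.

-- B to move --
(2,4): no bracket -> illegal
(2,5): flips 1 -> legal
(2,6): no bracket -> illegal
(3,6): flips 2 -> legal
(4,5): flips 2 -> legal
(4,6): no bracket -> illegal
(5,3): flips 1 -> legal
(6,3): no bracket -> illegal
(6,4): no bracket -> illegal
(6,5): flips 1 -> legal
B mobility = 5
-- W to move --
(0,2): no bracket -> illegal
(0,4): no bracket -> illegal
(1,2): flips 1 -> legal
(1,4): no bracket -> illegal
(2,2): flips 1 -> legal
(2,4): no bracket -> illegal
(3,0): no bracket -> illegal
(3,1): no bracket -> illegal
(3,2): flips 2 -> legal
(4,0): flips 3 -> legal
(4,5): no bracket -> illegal
(4,6): no bracket -> illegal
(5,0): no bracket -> illegal
(5,1): no bracket -> illegal
(5,3): no bracket -> illegal
(5,6): flips 1 -> legal
(6,1): flips 2 -> legal
(6,2): no bracket -> illegal
(6,3): no bracket -> illegal
(6,4): no bracket -> illegal
(6,5): no bracket -> illegal
(6,6): flips 1 -> legal
W mobility = 7

Answer: B=5 W=7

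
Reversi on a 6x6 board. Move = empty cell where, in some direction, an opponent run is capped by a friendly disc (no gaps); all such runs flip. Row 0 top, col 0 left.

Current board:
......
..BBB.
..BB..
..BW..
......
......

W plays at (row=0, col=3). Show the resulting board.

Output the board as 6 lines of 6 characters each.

Answer: ...W..
..BWB.
..BW..
..BW..
......
......

Derivation:
Place W at (0,3); scan 8 dirs for brackets.
Dir NW: edge -> no flip
Dir N: edge -> no flip
Dir NE: edge -> no flip
Dir W: first cell '.' (not opp) -> no flip
Dir E: first cell '.' (not opp) -> no flip
Dir SW: opp run (1,2), next='.' -> no flip
Dir S: opp run (1,3) (2,3) capped by W -> flip
Dir SE: opp run (1,4), next='.' -> no flip
All flips: (1,3) (2,3)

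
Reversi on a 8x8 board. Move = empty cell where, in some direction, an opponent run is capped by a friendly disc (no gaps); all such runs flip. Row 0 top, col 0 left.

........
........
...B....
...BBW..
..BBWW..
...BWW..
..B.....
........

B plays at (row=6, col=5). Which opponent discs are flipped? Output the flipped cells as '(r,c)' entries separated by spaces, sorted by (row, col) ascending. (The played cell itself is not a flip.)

Answer: (5,4)

Derivation:
Dir NW: opp run (5,4) capped by B -> flip
Dir N: opp run (5,5) (4,5) (3,5), next='.' -> no flip
Dir NE: first cell '.' (not opp) -> no flip
Dir W: first cell '.' (not opp) -> no flip
Dir E: first cell '.' (not opp) -> no flip
Dir SW: first cell '.' (not opp) -> no flip
Dir S: first cell '.' (not opp) -> no flip
Dir SE: first cell '.' (not opp) -> no flip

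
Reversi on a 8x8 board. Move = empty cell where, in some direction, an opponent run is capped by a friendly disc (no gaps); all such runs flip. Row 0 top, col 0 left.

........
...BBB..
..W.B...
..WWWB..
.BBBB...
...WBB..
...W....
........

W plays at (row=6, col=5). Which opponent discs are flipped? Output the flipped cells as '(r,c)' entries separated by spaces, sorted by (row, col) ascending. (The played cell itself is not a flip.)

Dir NW: opp run (5,4) (4,3) capped by W -> flip
Dir N: opp run (5,5), next='.' -> no flip
Dir NE: first cell '.' (not opp) -> no flip
Dir W: first cell '.' (not opp) -> no flip
Dir E: first cell '.' (not opp) -> no flip
Dir SW: first cell '.' (not opp) -> no flip
Dir S: first cell '.' (not opp) -> no flip
Dir SE: first cell '.' (not opp) -> no flip

Answer: (4,3) (5,4)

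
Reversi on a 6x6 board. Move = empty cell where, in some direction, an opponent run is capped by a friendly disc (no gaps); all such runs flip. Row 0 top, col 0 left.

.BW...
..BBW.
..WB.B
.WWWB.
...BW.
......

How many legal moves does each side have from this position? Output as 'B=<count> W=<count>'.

-- B to move --
(0,3): flips 2 -> legal
(0,4): no bracket -> illegal
(0,5): flips 1 -> legal
(1,1): no bracket -> illegal
(1,5): flips 1 -> legal
(2,0): no bracket -> illegal
(2,1): flips 2 -> legal
(2,4): no bracket -> illegal
(3,0): flips 3 -> legal
(3,5): no bracket -> illegal
(4,0): flips 2 -> legal
(4,1): flips 1 -> legal
(4,2): flips 2 -> legal
(4,5): flips 1 -> legal
(5,3): no bracket -> illegal
(5,4): flips 1 -> legal
(5,5): no bracket -> illegal
B mobility = 10
-- W to move --
(0,0): flips 1 -> legal
(0,3): flips 2 -> legal
(0,4): flips 1 -> legal
(1,0): no bracket -> illegal
(1,1): flips 2 -> legal
(1,5): no bracket -> illegal
(2,1): no bracket -> illegal
(2,4): flips 3 -> legal
(3,5): flips 1 -> legal
(4,2): flips 1 -> legal
(4,5): no bracket -> illegal
(5,2): no bracket -> illegal
(5,3): flips 1 -> legal
(5,4): flips 1 -> legal
W mobility = 9

Answer: B=10 W=9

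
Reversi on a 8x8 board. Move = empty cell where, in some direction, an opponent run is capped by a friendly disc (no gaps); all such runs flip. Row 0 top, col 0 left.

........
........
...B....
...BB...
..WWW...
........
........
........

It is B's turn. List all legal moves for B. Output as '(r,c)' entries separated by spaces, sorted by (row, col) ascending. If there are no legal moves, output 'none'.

Answer: (5,1) (5,2) (5,3) (5,4) (5,5)

Derivation:
(3,1): no bracket -> illegal
(3,2): no bracket -> illegal
(3,5): no bracket -> illegal
(4,1): no bracket -> illegal
(4,5): no bracket -> illegal
(5,1): flips 1 -> legal
(5,2): flips 1 -> legal
(5,3): flips 1 -> legal
(5,4): flips 1 -> legal
(5,5): flips 1 -> legal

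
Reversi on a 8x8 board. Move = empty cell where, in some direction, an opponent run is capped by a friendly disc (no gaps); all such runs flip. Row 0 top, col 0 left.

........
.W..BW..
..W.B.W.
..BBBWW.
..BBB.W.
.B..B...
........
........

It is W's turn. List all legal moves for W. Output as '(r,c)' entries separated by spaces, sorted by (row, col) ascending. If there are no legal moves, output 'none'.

(0,3): no bracket -> illegal
(0,4): no bracket -> illegal
(0,5): no bracket -> illegal
(1,3): flips 2 -> legal
(2,1): no bracket -> illegal
(2,3): no bracket -> illegal
(2,5): no bracket -> illegal
(3,1): flips 3 -> legal
(4,0): no bracket -> illegal
(4,1): no bracket -> illegal
(4,5): no bracket -> illegal
(5,0): no bracket -> illegal
(5,2): flips 2 -> legal
(5,3): flips 1 -> legal
(5,5): flips 2 -> legal
(6,0): flips 4 -> legal
(6,1): no bracket -> illegal
(6,2): no bracket -> illegal
(6,3): no bracket -> illegal
(6,4): no bracket -> illegal
(6,5): no bracket -> illegal

Answer: (1,3) (3,1) (5,2) (5,3) (5,5) (6,0)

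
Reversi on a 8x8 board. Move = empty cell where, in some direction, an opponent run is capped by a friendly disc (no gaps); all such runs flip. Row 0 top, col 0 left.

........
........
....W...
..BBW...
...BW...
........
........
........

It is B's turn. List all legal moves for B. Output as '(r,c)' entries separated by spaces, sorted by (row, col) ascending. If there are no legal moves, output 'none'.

Answer: (1,5) (2,5) (3,5) (4,5) (5,5)

Derivation:
(1,3): no bracket -> illegal
(1,4): no bracket -> illegal
(1,5): flips 1 -> legal
(2,3): no bracket -> illegal
(2,5): flips 1 -> legal
(3,5): flips 1 -> legal
(4,5): flips 1 -> legal
(5,3): no bracket -> illegal
(5,4): no bracket -> illegal
(5,5): flips 1 -> legal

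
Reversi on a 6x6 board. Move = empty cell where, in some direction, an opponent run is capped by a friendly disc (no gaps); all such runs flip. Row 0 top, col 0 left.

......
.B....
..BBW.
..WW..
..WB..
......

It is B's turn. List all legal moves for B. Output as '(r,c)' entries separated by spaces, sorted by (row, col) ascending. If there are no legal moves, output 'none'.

Answer: (2,1) (2,5) (4,1) (4,4) (5,2)

Derivation:
(1,3): no bracket -> illegal
(1,4): no bracket -> illegal
(1,5): no bracket -> illegal
(2,1): flips 1 -> legal
(2,5): flips 1 -> legal
(3,1): no bracket -> illegal
(3,4): no bracket -> illegal
(3,5): no bracket -> illegal
(4,1): flips 2 -> legal
(4,4): flips 1 -> legal
(5,1): no bracket -> illegal
(5,2): flips 2 -> legal
(5,3): no bracket -> illegal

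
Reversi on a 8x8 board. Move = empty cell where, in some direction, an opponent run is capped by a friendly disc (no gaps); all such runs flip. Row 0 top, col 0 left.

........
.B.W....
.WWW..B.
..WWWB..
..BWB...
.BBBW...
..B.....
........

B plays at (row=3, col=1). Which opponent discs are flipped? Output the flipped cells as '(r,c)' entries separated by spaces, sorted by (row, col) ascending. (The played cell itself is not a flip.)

Dir NW: first cell '.' (not opp) -> no flip
Dir N: opp run (2,1) capped by B -> flip
Dir NE: opp run (2,2) (1,3), next='.' -> no flip
Dir W: first cell '.' (not opp) -> no flip
Dir E: opp run (3,2) (3,3) (3,4) capped by B -> flip
Dir SW: first cell '.' (not opp) -> no flip
Dir S: first cell '.' (not opp) -> no flip
Dir SE: first cell 'B' (not opp) -> no flip

Answer: (2,1) (3,2) (3,3) (3,4)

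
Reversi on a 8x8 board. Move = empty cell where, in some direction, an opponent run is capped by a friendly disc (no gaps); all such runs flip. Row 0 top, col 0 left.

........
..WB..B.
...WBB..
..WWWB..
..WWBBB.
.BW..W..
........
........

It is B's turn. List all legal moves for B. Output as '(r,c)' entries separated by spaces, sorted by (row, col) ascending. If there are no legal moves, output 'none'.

Answer: (0,1) (1,1) (2,2) (3,1) (4,1) (5,3) (6,1) (6,4) (6,5) (6,6)

Derivation:
(0,1): flips 3 -> legal
(0,2): no bracket -> illegal
(0,3): no bracket -> illegal
(1,1): flips 1 -> legal
(1,4): no bracket -> illegal
(2,1): no bracket -> illegal
(2,2): flips 2 -> legal
(3,1): flips 3 -> legal
(4,1): flips 2 -> legal
(5,3): flips 4 -> legal
(5,4): no bracket -> illegal
(5,6): no bracket -> illegal
(6,1): flips 3 -> legal
(6,2): no bracket -> illegal
(6,3): no bracket -> illegal
(6,4): flips 1 -> legal
(6,5): flips 1 -> legal
(6,6): flips 1 -> legal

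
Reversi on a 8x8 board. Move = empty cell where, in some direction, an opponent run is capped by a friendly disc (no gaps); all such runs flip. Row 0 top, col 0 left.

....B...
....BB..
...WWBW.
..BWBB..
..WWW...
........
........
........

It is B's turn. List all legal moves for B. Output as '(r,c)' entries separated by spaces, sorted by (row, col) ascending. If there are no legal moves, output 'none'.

Answer: (1,2) (1,3) (1,7) (2,2) (2,7) (3,7) (5,1) (5,2) (5,3) (5,4)

Derivation:
(1,2): flips 1 -> legal
(1,3): flips 1 -> legal
(1,6): no bracket -> illegal
(1,7): flips 1 -> legal
(2,2): flips 2 -> legal
(2,7): flips 1 -> legal
(3,1): no bracket -> illegal
(3,6): no bracket -> illegal
(3,7): flips 1 -> legal
(4,1): no bracket -> illegal
(4,5): no bracket -> illegal
(5,1): flips 3 -> legal
(5,2): flips 2 -> legal
(5,3): flips 1 -> legal
(5,4): flips 2 -> legal
(5,5): no bracket -> illegal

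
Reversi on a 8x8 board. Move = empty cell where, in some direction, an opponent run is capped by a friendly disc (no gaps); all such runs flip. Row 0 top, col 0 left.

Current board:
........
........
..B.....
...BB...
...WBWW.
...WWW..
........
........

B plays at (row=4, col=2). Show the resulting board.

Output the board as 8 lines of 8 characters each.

Place B at (4,2); scan 8 dirs for brackets.
Dir NW: first cell '.' (not opp) -> no flip
Dir N: first cell '.' (not opp) -> no flip
Dir NE: first cell 'B' (not opp) -> no flip
Dir W: first cell '.' (not opp) -> no flip
Dir E: opp run (4,3) capped by B -> flip
Dir SW: first cell '.' (not opp) -> no flip
Dir S: first cell '.' (not opp) -> no flip
Dir SE: opp run (5,3), next='.' -> no flip
All flips: (4,3)

Answer: ........
........
..B.....
...BB...
..BBBWW.
...WWW..
........
........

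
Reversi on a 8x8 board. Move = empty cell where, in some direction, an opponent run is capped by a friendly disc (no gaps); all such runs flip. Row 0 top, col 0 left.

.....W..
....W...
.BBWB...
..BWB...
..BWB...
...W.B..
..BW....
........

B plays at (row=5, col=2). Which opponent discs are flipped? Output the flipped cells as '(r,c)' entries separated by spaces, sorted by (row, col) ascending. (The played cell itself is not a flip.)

Answer: (4,3)

Derivation:
Dir NW: first cell '.' (not opp) -> no flip
Dir N: first cell 'B' (not opp) -> no flip
Dir NE: opp run (4,3) capped by B -> flip
Dir W: first cell '.' (not opp) -> no flip
Dir E: opp run (5,3), next='.' -> no flip
Dir SW: first cell '.' (not opp) -> no flip
Dir S: first cell 'B' (not opp) -> no flip
Dir SE: opp run (6,3), next='.' -> no flip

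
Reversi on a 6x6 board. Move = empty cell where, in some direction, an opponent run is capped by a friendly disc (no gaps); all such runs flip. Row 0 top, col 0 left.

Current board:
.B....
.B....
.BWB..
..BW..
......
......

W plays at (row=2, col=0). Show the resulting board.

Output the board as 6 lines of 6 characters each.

Answer: .B....
.B....
WWWB..
..BW..
......
......

Derivation:
Place W at (2,0); scan 8 dirs for brackets.
Dir NW: edge -> no flip
Dir N: first cell '.' (not opp) -> no flip
Dir NE: opp run (1,1), next='.' -> no flip
Dir W: edge -> no flip
Dir E: opp run (2,1) capped by W -> flip
Dir SW: edge -> no flip
Dir S: first cell '.' (not opp) -> no flip
Dir SE: first cell '.' (not opp) -> no flip
All flips: (2,1)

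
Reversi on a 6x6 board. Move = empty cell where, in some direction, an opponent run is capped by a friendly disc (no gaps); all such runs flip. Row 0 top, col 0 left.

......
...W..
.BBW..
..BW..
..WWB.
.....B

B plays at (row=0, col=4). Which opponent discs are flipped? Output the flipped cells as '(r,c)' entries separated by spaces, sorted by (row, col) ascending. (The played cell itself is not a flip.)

Answer: (1,3)

Derivation:
Dir NW: edge -> no flip
Dir N: edge -> no flip
Dir NE: edge -> no flip
Dir W: first cell '.' (not opp) -> no flip
Dir E: first cell '.' (not opp) -> no flip
Dir SW: opp run (1,3) capped by B -> flip
Dir S: first cell '.' (not opp) -> no flip
Dir SE: first cell '.' (not opp) -> no flip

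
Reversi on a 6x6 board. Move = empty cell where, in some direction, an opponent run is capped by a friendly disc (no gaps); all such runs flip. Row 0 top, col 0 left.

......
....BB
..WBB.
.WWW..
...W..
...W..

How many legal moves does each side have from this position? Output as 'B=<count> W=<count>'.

-- B to move --
(1,1): no bracket -> illegal
(1,2): no bracket -> illegal
(1,3): no bracket -> illegal
(2,0): no bracket -> illegal
(2,1): flips 1 -> legal
(3,0): no bracket -> illegal
(3,4): no bracket -> illegal
(4,0): no bracket -> illegal
(4,1): flips 1 -> legal
(4,2): flips 1 -> legal
(4,4): no bracket -> illegal
(5,2): no bracket -> illegal
(5,4): no bracket -> illegal
B mobility = 3
-- W to move --
(0,3): no bracket -> illegal
(0,4): no bracket -> illegal
(0,5): flips 2 -> legal
(1,2): no bracket -> illegal
(1,3): flips 1 -> legal
(2,5): flips 2 -> legal
(3,4): no bracket -> illegal
(3,5): no bracket -> illegal
W mobility = 3

Answer: B=3 W=3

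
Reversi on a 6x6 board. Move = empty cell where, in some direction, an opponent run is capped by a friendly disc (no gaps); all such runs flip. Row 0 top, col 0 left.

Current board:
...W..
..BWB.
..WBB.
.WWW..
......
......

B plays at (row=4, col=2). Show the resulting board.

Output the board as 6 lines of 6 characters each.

Place B at (4,2); scan 8 dirs for brackets.
Dir NW: opp run (3,1), next='.' -> no flip
Dir N: opp run (3,2) (2,2) capped by B -> flip
Dir NE: opp run (3,3) capped by B -> flip
Dir W: first cell '.' (not opp) -> no flip
Dir E: first cell '.' (not opp) -> no flip
Dir SW: first cell '.' (not opp) -> no flip
Dir S: first cell '.' (not opp) -> no flip
Dir SE: first cell '.' (not opp) -> no flip
All flips: (2,2) (3,2) (3,3)

Answer: ...W..
..BWB.
..BBB.
.WBB..
..B...
......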